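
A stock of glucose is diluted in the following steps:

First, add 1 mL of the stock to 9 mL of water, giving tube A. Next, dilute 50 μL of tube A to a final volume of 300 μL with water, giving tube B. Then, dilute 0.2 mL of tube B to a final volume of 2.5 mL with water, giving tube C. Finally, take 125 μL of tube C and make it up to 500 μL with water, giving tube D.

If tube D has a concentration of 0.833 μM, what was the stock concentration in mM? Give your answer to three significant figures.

2.50 mM

Step 1: 1 mL + 9 mL = 10 mL total → factor 10/1 = 10
Step 2: 50 μL brought to 300 μL → factor 300/50 = 6
Step 3: 0.2 mL brought to 2.5 mL → factor 2.5/0.2 = 12.5
Step 4: 125 μL brought to 500 μL → factor 500/125 = 4
Overall dilution factor = 10 × 6 × 12.5 × 4 = 3000
Stock = 0.833 μM × 3000 = 2499 μM = 2.50 mM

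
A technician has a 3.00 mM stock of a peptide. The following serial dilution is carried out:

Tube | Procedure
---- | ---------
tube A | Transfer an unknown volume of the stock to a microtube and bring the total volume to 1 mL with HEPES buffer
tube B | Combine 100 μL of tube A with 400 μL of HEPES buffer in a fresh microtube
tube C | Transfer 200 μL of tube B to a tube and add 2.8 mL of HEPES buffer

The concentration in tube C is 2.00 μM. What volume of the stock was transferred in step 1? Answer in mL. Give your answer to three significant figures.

Step 1: v brought to 1 mL → factor = 1 mL/v
Step 2: 100 μL + 400 μL = 500 μL total → factor 500/100 = 5
Step 3: 200 μL + 2.8 mL = 3000 μL total → factor 3000/200 = 15
Product of known-step factors = 75
Overall factor = 3.00 mM / (2.00 μM) = 1500
Step-1 factor = 1500 / 75 = 20
v = 1 mL / 20 = 0.0500 mL

0.0500 mL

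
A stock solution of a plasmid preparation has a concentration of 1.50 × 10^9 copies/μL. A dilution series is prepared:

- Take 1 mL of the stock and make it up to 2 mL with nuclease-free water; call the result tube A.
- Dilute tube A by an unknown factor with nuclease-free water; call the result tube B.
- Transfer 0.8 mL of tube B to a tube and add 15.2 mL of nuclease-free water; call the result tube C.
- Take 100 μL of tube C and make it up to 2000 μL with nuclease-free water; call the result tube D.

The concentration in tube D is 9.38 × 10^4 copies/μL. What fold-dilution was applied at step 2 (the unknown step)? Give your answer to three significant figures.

20.0-fold

Step 1: 1 mL brought to 2 mL → factor 2/1 = 2
Step 2: unknown factor x
Step 3: 0.8 mL + 15.2 mL = 16 mL total → factor 16/0.8 = 20
Step 4: 100 μL brought to 2000 μL → factor 2000/100 = 20
Product of known-step factors = 800
Overall factor = 1.50 × 10^9 copies/μL / (9.38 × 10^4 copies/μL) = 15991
x = 15991 / 800 = 20.0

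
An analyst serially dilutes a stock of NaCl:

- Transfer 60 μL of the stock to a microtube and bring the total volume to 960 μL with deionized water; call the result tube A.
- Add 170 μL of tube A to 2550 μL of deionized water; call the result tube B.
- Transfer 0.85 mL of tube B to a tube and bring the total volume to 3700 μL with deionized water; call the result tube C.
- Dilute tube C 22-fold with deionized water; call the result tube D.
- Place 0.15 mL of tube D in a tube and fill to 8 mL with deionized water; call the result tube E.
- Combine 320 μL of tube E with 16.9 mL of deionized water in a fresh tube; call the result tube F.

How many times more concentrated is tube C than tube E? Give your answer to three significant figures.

1.17 × 10^3

Step 1: 60 μL brought to 960 μL → factor 960/60 = 16
Step 2: 170 μL + 2550 μL = 2720 μL total → factor 2720/170 = 16
Step 3: 0.85 mL brought to 3700 μL → factor 3.7/0.85 = 4.3529
Step 4: 22-fold → factor 22
Step 5: 0.15 mL brought to 8 mL → factor 8/0.15 = 53.333
Dilution factor to tube C = 1114.4; to tube E = 1.3075 × 10^6
[tube C]/[tube E] = (factor to tube E)/(factor to tube C) = 1.3075 × 10^6/1114.4 = 1.17 × 10^3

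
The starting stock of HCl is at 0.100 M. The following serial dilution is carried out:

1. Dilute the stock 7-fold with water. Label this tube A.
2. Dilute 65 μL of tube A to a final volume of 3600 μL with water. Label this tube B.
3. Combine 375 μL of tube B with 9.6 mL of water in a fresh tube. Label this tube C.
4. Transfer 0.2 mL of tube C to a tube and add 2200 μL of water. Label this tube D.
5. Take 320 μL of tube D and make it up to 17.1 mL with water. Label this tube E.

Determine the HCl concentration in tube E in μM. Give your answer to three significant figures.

0.0151 μM

Step 1: 7-fold → factor 7
Step 2: 65 μL brought to 3600 μL → factor 3600/65 = 55.385
Step 3: 375 μL + 9.6 mL = 9975 μL total → factor 9975/375 = 26.6
Step 4: 0.2 mL + 2200 μL = 2.4 mL total → factor 2.4/0.2 = 12
Step 5: 320 μL brought to 17.1 mL → factor 17100/320 = 53.438
Overall dilution factor = 7 × 55.385 × 26.6 × 12 × 53.438 = 6.613 × 10^6
Final = 0.100 M / 6.613 × 10^6 = 1.512 × 10^-8 M = 0.0151 μM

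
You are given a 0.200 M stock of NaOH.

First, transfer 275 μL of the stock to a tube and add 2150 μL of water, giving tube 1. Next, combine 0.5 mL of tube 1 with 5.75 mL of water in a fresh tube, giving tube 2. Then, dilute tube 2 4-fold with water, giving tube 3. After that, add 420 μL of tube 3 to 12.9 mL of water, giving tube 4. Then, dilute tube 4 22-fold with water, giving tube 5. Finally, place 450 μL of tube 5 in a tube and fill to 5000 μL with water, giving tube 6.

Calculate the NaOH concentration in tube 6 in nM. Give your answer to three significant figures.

58.5 nM

Step 1: 275 μL + 2150 μL = 2425 μL total → factor 2425/275 = 8.8182
Step 2: 0.5 mL + 5.75 mL = 6.25 mL total → factor 6.25/0.5 = 12.5
Step 3: 4-fold → factor 4
Step 4: 420 μL + 12.9 mL = 13320 μL total → factor 13320/420 = 31.714
Step 5: 22-fold → factor 22
Step 6: 450 μL brought to 5000 μL → factor 5000/450 = 11.111
Dilution factor through tube 6 = 8.8182 × 12.5 × 4 × 31.714 × 22 × 11.111 = 3.4181 × 10^6
[tube 6] = 0.200 M / 3.4181 × 10^6 = 5.851 × 10^-8 M = 58.5 nM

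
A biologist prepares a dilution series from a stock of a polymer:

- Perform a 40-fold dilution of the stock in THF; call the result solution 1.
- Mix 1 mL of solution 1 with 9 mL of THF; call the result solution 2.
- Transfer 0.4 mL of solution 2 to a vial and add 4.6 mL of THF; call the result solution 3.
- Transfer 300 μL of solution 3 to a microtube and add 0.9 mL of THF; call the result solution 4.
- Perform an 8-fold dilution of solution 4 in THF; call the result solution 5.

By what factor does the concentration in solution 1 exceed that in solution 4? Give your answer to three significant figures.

Step 1: 40-fold → factor 40
Step 2: 1 mL + 9 mL = 10 mL total → factor 10/1 = 10
Step 3: 0.4 mL + 4.6 mL = 5 mL total → factor 5/0.4 = 12.5
Step 4: 300 μL + 0.9 mL = 1200 μL total → factor 1200/300 = 4
Dilution factor to solution 1 = 40; to solution 4 = 20000
[solution 1]/[solution 4] = (factor to solution 4)/(factor to solution 1) = 20000/40 = 500

500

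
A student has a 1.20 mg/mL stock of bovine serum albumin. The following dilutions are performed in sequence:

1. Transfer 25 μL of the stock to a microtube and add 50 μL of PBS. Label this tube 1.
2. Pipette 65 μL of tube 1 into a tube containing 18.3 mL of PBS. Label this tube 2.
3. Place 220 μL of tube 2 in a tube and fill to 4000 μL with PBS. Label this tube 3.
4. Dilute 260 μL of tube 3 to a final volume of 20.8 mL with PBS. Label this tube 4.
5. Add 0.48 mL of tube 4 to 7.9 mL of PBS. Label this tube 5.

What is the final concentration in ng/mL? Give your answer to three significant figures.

0.0558 ng/mL

Step 1: 25 μL + 50 μL = 75 μL total → factor 75/25 = 3
Step 2: 65 μL + 18.3 mL = 18365 μL total → factor 18365/65 = 282.54
Step 3: 220 μL brought to 4000 μL → factor 4000/220 = 18.182
Step 4: 260 μL brought to 20.8 mL → factor 20800/260 = 80
Step 5: 0.48 mL + 7.9 mL = 8.38 mL total → factor 8.38/0.48 = 17.458
Overall dilution factor = 3 × 282.54 × 18.182 × 80 × 17.458 = 2.1524 × 10^7
Final = 1.20 mg/mL / 2.1524 × 10^7 = 5.575 × 10^-8 mg/mL = 0.0558 ng/mL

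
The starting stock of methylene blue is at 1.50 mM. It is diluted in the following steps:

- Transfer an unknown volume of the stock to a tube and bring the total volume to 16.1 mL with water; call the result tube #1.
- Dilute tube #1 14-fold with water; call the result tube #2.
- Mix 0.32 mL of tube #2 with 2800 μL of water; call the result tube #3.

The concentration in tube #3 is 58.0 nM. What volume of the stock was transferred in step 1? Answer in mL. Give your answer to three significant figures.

Step 1: v brought to 16.1 mL → factor = 16.1 mL/v
Step 2: 14-fold → factor 14
Step 3: 0.32 mL + 2800 μL = 3.12 mL total → factor 3.12/0.32 = 9.75
Product of known-step factors = 136.5
Overall factor = 1.50 mM / (58.0 nM) = 25862
Step-1 factor = 25862 / 136.5 = 189.47
v = 16.1 mL / 189.47 = 0.0850 mL

0.0850 mL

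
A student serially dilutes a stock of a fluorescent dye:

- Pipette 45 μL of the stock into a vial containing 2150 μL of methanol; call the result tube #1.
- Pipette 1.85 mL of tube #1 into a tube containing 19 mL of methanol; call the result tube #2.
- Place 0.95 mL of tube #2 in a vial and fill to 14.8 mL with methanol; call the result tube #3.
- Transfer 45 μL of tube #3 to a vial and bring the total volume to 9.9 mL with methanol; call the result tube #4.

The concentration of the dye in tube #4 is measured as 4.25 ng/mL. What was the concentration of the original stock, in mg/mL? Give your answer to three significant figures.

8.01 mg/mL

Step 1: 45 μL + 2150 μL = 2195 μL total → factor 2195/45 = 48.778
Step 2: 1.85 mL + 19 mL = 20.85 mL total → factor 20.85/1.85 = 11.27
Step 3: 0.95 mL brought to 14.8 mL → factor 14.8/0.95 = 15.579
Step 4: 45 μL brought to 9.9 mL → factor 9900/45 = 220
Overall dilution factor = 48.778 × 11.27 × 15.579 × 220 = 1.8842 × 10^6
Stock = 4.25 ng/mL × 1.8842 × 10^6 = 8.008 × 10^6 ng/mL = 8.01 mg/mL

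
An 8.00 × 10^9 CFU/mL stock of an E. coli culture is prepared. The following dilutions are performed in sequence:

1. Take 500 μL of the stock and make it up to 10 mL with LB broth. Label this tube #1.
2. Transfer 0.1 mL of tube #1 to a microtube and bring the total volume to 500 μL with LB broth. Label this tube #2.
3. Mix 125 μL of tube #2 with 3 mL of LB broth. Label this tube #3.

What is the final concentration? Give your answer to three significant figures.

3.20 × 10^6 CFU/mL

Step 1: 500 μL brought to 10 mL → factor 10000/500 = 20
Step 2: 0.1 mL brought to 500 μL → factor 0.5/0.1 = 5
Step 3: 125 μL + 3 mL = 3125 μL total → factor 3125/125 = 25
Overall dilution factor = 20 × 5 × 25 = 2500
Final = 8.00 × 10^9 CFU/mL / 2500 = 3.20 × 10^6 CFU/mL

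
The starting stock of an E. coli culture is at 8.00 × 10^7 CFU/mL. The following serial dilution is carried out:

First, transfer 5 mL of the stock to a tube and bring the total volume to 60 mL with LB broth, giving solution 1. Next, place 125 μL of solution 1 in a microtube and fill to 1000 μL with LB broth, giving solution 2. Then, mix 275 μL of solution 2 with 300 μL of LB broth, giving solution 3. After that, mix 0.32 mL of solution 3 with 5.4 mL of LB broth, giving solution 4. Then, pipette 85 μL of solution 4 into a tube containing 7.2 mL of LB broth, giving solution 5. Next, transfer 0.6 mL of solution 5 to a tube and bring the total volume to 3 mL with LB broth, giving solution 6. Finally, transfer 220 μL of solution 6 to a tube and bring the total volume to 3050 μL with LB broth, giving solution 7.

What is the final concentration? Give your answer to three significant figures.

Step 1: 5 mL brought to 60 mL → factor 60/5 = 12
Step 2: 125 μL brought to 1000 μL → factor 1000/125 = 8
Step 3: 275 μL + 300 μL = 575 μL total → factor 575/275 = 2.0909
Step 4: 0.32 mL + 5.4 mL = 5.72 mL total → factor 5.72/0.32 = 17.875
Step 5: 85 μL + 7.2 mL = 7285 μL total → factor 7285/85 = 85.706
Step 6: 0.6 mL brought to 3 mL → factor 3/0.6 = 5
Step 7: 220 μL brought to 3050 μL → factor 3050/220 = 13.864
Overall dilution factor = 12 × 8 × 2.0909 × 17.875 × 85.706 × 5 × 13.864 = 2.1316 × 10^7
Final = 8.00 × 10^7 CFU/mL / 2.1316 × 10^7 = 3.75 CFU/mL

3.75 CFU/mL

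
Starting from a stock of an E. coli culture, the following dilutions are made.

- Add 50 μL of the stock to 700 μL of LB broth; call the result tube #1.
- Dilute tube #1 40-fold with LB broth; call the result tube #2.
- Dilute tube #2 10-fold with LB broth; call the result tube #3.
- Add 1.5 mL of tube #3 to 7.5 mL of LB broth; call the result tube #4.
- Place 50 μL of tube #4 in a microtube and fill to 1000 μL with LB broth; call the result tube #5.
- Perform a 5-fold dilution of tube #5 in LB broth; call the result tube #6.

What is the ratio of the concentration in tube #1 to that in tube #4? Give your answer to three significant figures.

Step 1: 50 μL + 700 μL = 750 μL total → factor 750/50 = 15
Step 2: 40-fold → factor 40
Step 3: 10-fold → factor 10
Step 4: 1.5 mL + 7.5 mL = 9 mL total → factor 9/1.5 = 6
Dilution factor to tube #1 = 15; to tube #4 = 36000
[tube #1]/[tube #4] = (factor to tube #4)/(factor to tube #1) = 36000/15 = 2.40 × 10^3

2.40 × 10^3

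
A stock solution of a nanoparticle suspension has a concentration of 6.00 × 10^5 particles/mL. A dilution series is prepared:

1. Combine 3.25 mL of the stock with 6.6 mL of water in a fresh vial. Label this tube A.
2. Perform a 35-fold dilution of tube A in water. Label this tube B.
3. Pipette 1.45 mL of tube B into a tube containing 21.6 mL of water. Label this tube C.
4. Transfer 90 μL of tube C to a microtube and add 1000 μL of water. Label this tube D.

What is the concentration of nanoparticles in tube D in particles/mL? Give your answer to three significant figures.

29.4 particles/mL

Step 1: 3.25 mL + 6.6 mL = 9.85 mL total → factor 9.85/3.25 = 3.0308
Step 2: 35-fold → factor 35
Step 3: 1.45 mL + 21.6 mL = 23.05 mL total → factor 23.05/1.45 = 15.897
Step 4: 90 μL + 1000 μL = 1090 μL total → factor 1090/90 = 12.111
Overall dilution factor = 3.0308 × 35 × 15.897 × 12.111 = 20422
Final = 6.00 × 10^5 particles/mL / 20422 = 29.4 particles/mL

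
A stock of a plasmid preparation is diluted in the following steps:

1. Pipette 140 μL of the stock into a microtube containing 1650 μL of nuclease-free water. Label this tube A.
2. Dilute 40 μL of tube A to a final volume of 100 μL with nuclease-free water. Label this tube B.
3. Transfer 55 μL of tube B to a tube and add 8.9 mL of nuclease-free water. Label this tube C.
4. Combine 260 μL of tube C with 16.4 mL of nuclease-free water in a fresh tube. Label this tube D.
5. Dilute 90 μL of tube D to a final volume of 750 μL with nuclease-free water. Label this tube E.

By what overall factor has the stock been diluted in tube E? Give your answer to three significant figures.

2.78 × 10^6

Step 1: 140 μL + 1650 μL = 1790 μL total → factor 1790/140 = 12.786
Step 2: 40 μL brought to 100 μL → factor 100/40 = 2.5
Step 3: 55 μL + 8.9 mL = 8955 μL total → factor 8955/55 = 162.82
Step 4: 260 μL + 16.4 mL = 16660 μL total → factor 16660/260 = 64.077
Step 5: 90 μL brought to 750 μL → factor 750/90 = 8.3333
Overall dilution factor = 12.786 × 2.5 × 162.82 × 64.077 × 8.3333 = 2.779 × 10^6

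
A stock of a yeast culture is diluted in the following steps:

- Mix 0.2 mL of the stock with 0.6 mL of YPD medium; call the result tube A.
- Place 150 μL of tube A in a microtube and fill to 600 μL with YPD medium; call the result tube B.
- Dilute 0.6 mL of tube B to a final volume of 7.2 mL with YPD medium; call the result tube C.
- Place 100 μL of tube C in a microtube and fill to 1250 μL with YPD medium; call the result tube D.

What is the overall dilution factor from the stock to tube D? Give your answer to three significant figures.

Step 1: 0.2 mL + 0.6 mL = 0.8 mL total → factor 0.8/0.2 = 4
Step 2: 150 μL brought to 600 μL → factor 600/150 = 4
Step 3: 0.6 mL brought to 7.2 mL → factor 7.2/0.6 = 12
Step 4: 100 μL brought to 1250 μL → factor 1250/100 = 12.5
Overall dilution factor = 4 × 4 × 12 × 12.5 = 2400

2.40 × 10^3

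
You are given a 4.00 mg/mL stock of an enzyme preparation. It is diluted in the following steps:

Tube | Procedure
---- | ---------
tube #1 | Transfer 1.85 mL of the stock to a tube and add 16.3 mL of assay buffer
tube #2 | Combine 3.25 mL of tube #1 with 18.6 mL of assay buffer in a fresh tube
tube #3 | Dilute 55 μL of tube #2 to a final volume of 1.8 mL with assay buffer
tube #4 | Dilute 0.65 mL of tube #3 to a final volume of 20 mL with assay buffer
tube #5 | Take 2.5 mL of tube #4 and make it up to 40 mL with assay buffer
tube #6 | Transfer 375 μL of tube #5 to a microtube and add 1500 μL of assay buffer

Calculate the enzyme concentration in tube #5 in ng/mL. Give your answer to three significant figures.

Step 1: 1.85 mL + 16.3 mL = 18.15 mL total → factor 18.15/1.85 = 9.8108
Step 2: 3.25 mL + 18.6 mL = 21.85 mL total → factor 21.85/3.25 = 6.7231
Step 3: 55 μL brought to 1.8 mL → factor 1800/55 = 32.727
Step 4: 0.65 mL brought to 20 mL → factor 20/0.65 = 30.769
Step 5: 2.5 mL brought to 40 mL → factor 40/2.5 = 16
Dilution factor through tube #5 = 9.8108 × 6.7231 × 32.727 × 30.769 × 16 = 1.0627 × 10^6
[tube #5] = 4.00 mg/mL / 1.0627 × 10^6 = 3.764 × 10^-6 mg/mL = 3.76 ng/mL

3.76 ng/mL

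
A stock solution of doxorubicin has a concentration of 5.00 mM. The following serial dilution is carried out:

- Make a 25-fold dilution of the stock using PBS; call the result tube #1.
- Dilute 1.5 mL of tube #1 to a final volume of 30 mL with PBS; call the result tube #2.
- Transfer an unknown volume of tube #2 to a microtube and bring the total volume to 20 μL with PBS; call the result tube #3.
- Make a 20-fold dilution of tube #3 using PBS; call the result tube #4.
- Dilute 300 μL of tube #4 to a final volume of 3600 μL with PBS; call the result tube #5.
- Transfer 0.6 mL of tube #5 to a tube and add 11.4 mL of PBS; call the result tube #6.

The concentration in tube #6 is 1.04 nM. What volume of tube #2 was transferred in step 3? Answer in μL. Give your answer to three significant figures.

9.98 μL

Step 1: 25-fold → factor 25
Step 2: 1.5 mL brought to 30 mL → factor 30/1.5 = 20
Step 3: v brought to 20 μL → factor = 20 μL/v
Step 4: 20-fold → factor 20
Step 5: 300 μL brought to 3600 μL → factor 3600/300 = 12
Step 6: 0.6 mL + 11.4 mL = 12 mL total → factor 12/0.6 = 20
Product of known-step factors = 2.4 × 10^6
Overall factor = 5.00 mM / (1.04 nM) = 4.8077 × 10^6
Step-3 factor = 4.8077 × 10^6 / 2.4 × 10^6 = 2.0032
v = 20 μL / 2.0032 = 9.98 μL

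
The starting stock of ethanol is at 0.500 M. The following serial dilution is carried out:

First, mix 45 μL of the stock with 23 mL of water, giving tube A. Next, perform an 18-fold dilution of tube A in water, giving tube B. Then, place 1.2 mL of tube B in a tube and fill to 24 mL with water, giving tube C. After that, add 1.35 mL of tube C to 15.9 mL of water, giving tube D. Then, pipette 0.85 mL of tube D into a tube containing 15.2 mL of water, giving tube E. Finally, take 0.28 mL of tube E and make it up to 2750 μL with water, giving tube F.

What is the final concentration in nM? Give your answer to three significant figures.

1.14 nM

Step 1: 45 μL + 23 mL = 23045 μL total → factor 23045/45 = 512.11
Step 2: 18-fold → factor 18
Step 3: 1.2 mL brought to 24 mL → factor 24/1.2 = 20
Step 4: 1.35 mL + 15.9 mL = 17.25 mL total → factor 17.25/1.35 = 12.778
Step 5: 0.85 mL + 15.2 mL = 16.05 mL total → factor 16.05/0.85 = 18.882
Step 6: 0.28 mL brought to 2750 μL → factor 2.75/0.28 = 9.8214
Overall dilution factor = 512.11 × 18 × 20 × 12.778 × 18.882 × 9.8214 = 4.3687 × 10^8
Final = 0.500 M / 4.3687 × 10^8 = 1.145 × 10^-9 M = 1.14 nM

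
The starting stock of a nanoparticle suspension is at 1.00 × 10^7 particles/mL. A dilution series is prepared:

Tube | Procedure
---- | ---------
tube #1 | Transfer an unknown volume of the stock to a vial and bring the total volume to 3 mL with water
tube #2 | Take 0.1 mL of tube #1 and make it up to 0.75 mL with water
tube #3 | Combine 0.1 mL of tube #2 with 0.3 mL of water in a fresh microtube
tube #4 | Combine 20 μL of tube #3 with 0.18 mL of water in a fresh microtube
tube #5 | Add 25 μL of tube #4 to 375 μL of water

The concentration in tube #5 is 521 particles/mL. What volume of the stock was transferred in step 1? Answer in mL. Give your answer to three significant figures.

Step 1: v brought to 3 mL → factor = 3 mL/v
Step 2: 0.1 mL brought to 0.75 mL → factor 0.75/0.1 = 7.5
Step 3: 0.1 mL + 0.3 mL = 0.4 mL total → factor 0.4/0.1 = 4
Step 4: 20 μL + 0.18 mL = 200 μL total → factor 200/20 = 10
Step 5: 25 μL + 375 μL = 400 μL total → factor 400/25 = 16
Product of known-step factors = 4800
Overall factor = 1.00 × 10^7 particles/mL / (521 particles/mL) = 19194
Step-1 factor = 19194 / 4800 = 3.9987
v = 3 mL / 3.9987 = 0.750 mL

0.750 mL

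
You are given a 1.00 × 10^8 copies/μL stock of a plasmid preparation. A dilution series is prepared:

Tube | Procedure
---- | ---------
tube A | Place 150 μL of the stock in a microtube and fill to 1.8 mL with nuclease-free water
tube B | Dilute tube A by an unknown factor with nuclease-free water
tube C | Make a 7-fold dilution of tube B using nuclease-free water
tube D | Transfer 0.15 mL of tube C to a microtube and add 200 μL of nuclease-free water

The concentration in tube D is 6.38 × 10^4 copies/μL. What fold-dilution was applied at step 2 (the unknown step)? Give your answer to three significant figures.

8.00-fold

Step 1: 150 μL brought to 1.8 mL → factor 1800/150 = 12
Step 2: unknown factor x
Step 3: 7-fold → factor 7
Step 4: 0.15 mL + 200 μL = 0.35 mL total → factor 0.35/0.15 = 2.3333
Product of known-step factors = 196
Overall factor = 1.00 × 10^8 copies/μL / (6.38 × 10^4 copies/μL) = 1567.4
x = 1567.4 / 196 = 8.00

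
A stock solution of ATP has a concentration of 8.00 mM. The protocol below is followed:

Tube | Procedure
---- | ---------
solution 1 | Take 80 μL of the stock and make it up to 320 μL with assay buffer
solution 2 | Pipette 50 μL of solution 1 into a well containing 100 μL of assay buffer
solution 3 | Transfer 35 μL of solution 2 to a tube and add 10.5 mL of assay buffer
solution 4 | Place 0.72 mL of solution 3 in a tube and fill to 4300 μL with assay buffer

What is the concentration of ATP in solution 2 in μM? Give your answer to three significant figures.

667 μM

Step 1: 80 μL brought to 320 μL → factor 320/80 = 4
Step 2: 50 μL + 100 μL = 150 μL total → factor 150/50 = 3
Dilution factor through solution 2 = 4 × 3 = 12
[solution 2] = 8.00 mM / 12 = 0.6667 mM = 667 μM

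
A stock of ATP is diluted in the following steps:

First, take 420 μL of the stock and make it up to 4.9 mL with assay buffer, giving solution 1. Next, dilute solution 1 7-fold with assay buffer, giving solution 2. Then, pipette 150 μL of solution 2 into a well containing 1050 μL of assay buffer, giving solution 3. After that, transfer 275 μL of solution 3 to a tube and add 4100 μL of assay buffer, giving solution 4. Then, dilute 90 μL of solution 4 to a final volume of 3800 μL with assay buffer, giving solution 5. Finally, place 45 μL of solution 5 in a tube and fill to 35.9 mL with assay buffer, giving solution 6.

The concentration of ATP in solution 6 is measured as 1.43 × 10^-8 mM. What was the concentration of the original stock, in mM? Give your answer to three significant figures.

Step 1: 420 μL brought to 4.9 mL → factor 4900/420 = 11.667
Step 2: 7-fold → factor 7
Step 3: 150 μL + 1050 μL = 1200 μL total → factor 1200/150 = 8
Step 4: 275 μL + 4100 μL = 4375 μL total → factor 4375/275 = 15.909
Step 5: 90 μL brought to 3800 μL → factor 3800/90 = 42.222
Step 6: 45 μL brought to 35.9 mL → factor 35900/45 = 797.78
Overall dilution factor = 11.667 × 7 × 8 × 15.909 × 42.222 × 797.78 = 3.5011 × 10^8
Stock = 1.43 × 10^-8 mM × 3.5011 × 10^8 = 5.01 mM

5.01 mM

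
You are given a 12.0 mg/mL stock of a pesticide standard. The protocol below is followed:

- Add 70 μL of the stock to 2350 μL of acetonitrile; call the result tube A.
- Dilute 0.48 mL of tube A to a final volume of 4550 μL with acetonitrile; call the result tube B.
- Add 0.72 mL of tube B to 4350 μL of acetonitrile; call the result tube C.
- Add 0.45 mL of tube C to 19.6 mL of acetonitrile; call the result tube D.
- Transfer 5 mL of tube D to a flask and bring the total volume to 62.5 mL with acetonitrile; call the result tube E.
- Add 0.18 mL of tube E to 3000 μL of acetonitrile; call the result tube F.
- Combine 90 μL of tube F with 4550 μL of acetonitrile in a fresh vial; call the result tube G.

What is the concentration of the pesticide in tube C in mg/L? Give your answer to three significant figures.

5.20 mg/L

Step 1: 70 μL + 2350 μL = 2420 μL total → factor 2420/70 = 34.571
Step 2: 0.48 mL brought to 4550 μL → factor 4.55/0.48 = 9.4792
Step 3: 0.72 mL + 4350 μL = 5.07 mL total → factor 5.07/0.72 = 7.0417
Dilution factor through tube C = 34.571 × 9.4792 × 7.0417 = 2307.6
[tube C] = 12.0 mg/mL / 2307.6 = 0.005200 mg/mL = 5.20 mg/L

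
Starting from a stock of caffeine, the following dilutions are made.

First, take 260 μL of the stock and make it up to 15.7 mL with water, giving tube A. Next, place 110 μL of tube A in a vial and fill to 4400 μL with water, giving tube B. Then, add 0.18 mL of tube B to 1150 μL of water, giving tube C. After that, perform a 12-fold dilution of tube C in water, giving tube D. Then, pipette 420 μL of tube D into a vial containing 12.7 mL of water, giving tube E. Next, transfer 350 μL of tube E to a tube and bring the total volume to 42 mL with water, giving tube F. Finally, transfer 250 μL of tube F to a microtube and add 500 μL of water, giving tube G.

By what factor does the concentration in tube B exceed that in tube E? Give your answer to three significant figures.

2.77 × 10^3

Step 1: 260 μL brought to 15.7 mL → factor 15700/260 = 60.385
Step 2: 110 μL brought to 4400 μL → factor 4400/110 = 40
Step 3: 0.18 mL + 1150 μL = 1.33 mL total → factor 1.33/0.18 = 7.3889
Step 4: 12-fold → factor 12
Step 5: 420 μL + 12.7 mL = 13120 μL total → factor 13120/420 = 31.238
Dilution factor to tube B = 2415.4; to tube E = 6.6901 × 10^6
[tube B]/[tube E] = (factor to tube E)/(factor to tube B) = 6.6901 × 10^6/2415.4 = 2.77 × 10^3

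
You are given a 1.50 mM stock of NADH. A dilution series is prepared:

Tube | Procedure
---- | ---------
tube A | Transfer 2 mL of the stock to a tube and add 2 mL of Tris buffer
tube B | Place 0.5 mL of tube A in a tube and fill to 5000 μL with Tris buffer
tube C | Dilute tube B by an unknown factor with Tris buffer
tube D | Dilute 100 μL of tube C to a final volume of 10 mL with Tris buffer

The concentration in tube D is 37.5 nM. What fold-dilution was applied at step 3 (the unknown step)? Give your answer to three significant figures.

Step 1: 2 mL + 2 mL = 4 mL total → factor 4/2 = 2
Step 2: 0.5 mL brought to 5000 μL → factor 5/0.5 = 10
Step 3: unknown factor x
Step 4: 100 μL brought to 10 mL → factor 10000/100 = 100
Product of known-step factors = 2000
Overall factor = 1.50 mM / (37.5 nM) = 40000
x = 40000 / 2000 = 20.0

20.0-fold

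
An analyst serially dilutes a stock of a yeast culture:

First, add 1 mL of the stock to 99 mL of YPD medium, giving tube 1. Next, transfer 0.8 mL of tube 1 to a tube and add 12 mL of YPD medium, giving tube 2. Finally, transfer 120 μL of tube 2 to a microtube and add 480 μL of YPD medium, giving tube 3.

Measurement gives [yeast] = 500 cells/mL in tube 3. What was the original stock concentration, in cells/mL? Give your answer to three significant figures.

4.00 × 10^6 cells/mL

Step 1: 1 mL + 99 mL = 100 mL total → factor 100/1 = 100
Step 2: 0.8 mL + 12 mL = 12.8 mL total → factor 12.8/0.8 = 16
Step 3: 120 μL + 480 μL = 600 μL total → factor 600/120 = 5
Overall dilution factor = 100 × 16 × 5 = 8000
Stock = 500 cells/mL × 8000 = 4.00 × 10^6 cells/mL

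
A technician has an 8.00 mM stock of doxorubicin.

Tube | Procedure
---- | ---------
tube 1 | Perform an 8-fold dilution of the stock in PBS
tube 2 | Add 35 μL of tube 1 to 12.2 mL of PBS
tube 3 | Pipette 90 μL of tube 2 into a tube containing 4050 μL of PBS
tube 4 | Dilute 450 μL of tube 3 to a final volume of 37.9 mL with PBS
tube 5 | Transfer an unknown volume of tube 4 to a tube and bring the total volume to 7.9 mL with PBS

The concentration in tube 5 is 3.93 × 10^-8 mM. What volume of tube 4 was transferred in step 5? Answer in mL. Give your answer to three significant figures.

0.420 mL

Step 1: 8-fold → factor 8
Step 2: 35 μL + 12.2 mL = 12235 μL total → factor 12235/35 = 349.57
Step 3: 90 μL + 4050 μL = 4140 μL total → factor 4140/90 = 46
Step 4: 450 μL brought to 37.9 mL → factor 37900/450 = 84.222
Step 5: v brought to 7.9 mL → factor = 7.9 mL/v
Product of known-step factors = 1.0835 × 10^7
Overall factor = 8.00 mM / (3.93 × 10^-8 mM) = 2.0356 × 10^8
Step-5 factor = 2.0356 × 10^8 / 1.0835 × 10^7 = 18.788
v = 7.9 mL / 18.788 = 0.420 mL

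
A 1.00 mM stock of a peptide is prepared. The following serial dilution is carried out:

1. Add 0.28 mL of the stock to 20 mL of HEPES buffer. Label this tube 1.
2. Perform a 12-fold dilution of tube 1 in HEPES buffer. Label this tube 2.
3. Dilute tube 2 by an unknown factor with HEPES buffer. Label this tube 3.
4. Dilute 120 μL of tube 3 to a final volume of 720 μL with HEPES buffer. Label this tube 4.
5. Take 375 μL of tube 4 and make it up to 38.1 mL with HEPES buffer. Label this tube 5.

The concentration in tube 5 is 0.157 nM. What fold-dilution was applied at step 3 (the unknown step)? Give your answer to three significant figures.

12.0-fold

Step 1: 0.28 mL + 20 mL = 20.28 mL total → factor 20.28/0.28 = 72.429
Step 2: 12-fold → factor 12
Step 3: unknown factor x
Step 4: 120 μL brought to 720 μL → factor 720/120 = 6
Step 5: 375 μL brought to 38.1 mL → factor 38100/375 = 101.6
Product of known-step factors = 5.2983 × 10^5
Overall factor = 1.00 mM / (0.157 nM) = 6.3694 × 10^6
x = 6.3694 × 10^6 / 5.2983 × 10^5 = 12.0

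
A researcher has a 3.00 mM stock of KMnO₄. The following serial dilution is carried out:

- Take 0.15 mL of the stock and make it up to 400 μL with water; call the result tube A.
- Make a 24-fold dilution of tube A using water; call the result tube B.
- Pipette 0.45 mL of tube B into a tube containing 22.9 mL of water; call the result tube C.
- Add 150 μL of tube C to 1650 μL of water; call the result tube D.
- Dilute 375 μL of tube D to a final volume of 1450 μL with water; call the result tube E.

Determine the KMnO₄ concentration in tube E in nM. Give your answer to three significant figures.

19.5 nM

Step 1: 0.15 mL brought to 400 μL → factor 0.4/0.15 = 2.6667
Step 2: 24-fold → factor 24
Step 3: 0.45 mL + 22.9 mL = 23.35 mL total → factor 23.35/0.45 = 51.889
Step 4: 150 μL + 1650 μL = 1800 μL total → factor 1800/150 = 12
Step 5: 375 μL brought to 1450 μL → factor 1450/375 = 3.8667
Overall dilution factor = 2.6667 × 24 × 51.889 × 12 × 3.8667 = 1.5409 × 10^5
Final = 3.00 mM / 1.5409 × 10^5 = 1.947 × 10^-5 mM = 19.5 nM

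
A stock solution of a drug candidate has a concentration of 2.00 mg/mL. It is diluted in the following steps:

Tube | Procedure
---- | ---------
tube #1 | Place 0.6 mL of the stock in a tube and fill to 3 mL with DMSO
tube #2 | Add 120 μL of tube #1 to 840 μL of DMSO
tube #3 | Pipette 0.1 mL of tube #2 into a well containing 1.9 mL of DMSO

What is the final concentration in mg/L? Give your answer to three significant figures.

Step 1: 0.6 mL brought to 3 mL → factor 3/0.6 = 5
Step 2: 120 μL + 840 μL = 960 μL total → factor 960/120 = 8
Step 3: 0.1 mL + 1.9 mL = 2 mL total → factor 2/0.1 = 20
Overall dilution factor = 5 × 8 × 20 = 800
Final = 2.00 mg/mL / 800 = 0.002500 mg/mL = 2.50 mg/L

2.50 mg/L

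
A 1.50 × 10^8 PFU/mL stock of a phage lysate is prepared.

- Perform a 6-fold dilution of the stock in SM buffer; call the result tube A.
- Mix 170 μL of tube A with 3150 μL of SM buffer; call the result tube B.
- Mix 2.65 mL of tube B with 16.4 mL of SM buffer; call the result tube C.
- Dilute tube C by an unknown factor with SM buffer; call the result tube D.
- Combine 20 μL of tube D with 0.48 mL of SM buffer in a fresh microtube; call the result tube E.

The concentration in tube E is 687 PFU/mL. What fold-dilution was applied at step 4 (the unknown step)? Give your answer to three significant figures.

Step 1: 6-fold → factor 6
Step 2: 170 μL + 3150 μL = 3320 μL total → factor 3320/170 = 19.529
Step 3: 2.65 mL + 16.4 mL = 19.05 mL total → factor 19.05/2.65 = 7.1887
Step 4: unknown factor x
Step 5: 20 μL + 0.48 mL = 500 μL total → factor 500/20 = 25
Product of known-step factors = 21059
Overall factor = 1.50 × 10^8 PFU/mL / (687 PFU/mL) = 2.1834 × 10^5
x = 2.1834 × 10^5 / 21059 = 10.4

10.4-fold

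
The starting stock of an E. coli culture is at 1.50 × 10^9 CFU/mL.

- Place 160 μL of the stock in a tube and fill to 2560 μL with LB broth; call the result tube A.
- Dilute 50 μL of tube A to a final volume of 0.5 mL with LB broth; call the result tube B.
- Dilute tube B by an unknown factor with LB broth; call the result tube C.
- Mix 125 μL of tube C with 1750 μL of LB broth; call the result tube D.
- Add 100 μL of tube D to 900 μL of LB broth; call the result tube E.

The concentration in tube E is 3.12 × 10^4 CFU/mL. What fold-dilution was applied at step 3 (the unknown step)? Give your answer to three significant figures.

2.00-fold

Step 1: 160 μL brought to 2560 μL → factor 2560/160 = 16
Step 2: 50 μL brought to 0.5 mL → factor 500/50 = 10
Step 3: unknown factor x
Step 4: 125 μL + 1750 μL = 1875 μL total → factor 1875/125 = 15
Step 5: 100 μL + 900 μL = 1000 μL total → factor 1000/100 = 10
Product of known-step factors = 24000
Overall factor = 1.50 × 10^9 CFU/mL / (3.12 × 10^4 CFU/mL) = 48077
x = 48077 / 24000 = 2.00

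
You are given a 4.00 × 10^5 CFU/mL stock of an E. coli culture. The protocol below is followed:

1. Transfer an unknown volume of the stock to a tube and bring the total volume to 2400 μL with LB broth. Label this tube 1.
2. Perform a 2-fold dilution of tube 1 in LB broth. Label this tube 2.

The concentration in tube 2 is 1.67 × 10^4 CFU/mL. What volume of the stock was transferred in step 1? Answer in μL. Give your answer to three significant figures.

Step 1: v brought to 2400 μL → factor = 2400 μL/v
Step 2: 2-fold → factor 2
Product of known-step factors = 2
Overall factor = 4.00 × 10^5 CFU/mL / (1.67 × 10^4 CFU/mL) = 23.952
Step-1 factor = 23.952 / 2 = 11.976
v = 2400 μL / 11.976 = 200 μL

200 μL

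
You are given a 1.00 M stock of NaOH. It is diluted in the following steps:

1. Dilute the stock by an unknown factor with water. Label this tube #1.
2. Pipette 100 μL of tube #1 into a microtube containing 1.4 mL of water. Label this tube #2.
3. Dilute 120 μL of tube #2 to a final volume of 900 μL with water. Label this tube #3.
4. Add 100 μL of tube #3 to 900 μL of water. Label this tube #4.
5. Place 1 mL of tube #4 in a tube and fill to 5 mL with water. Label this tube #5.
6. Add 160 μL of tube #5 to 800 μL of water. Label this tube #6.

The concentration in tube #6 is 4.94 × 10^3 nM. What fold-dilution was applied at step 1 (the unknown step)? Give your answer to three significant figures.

6.00-fold

Step 1: unknown factor x
Step 2: 100 μL + 1.4 mL = 1500 μL total → factor 1500/100 = 15
Step 3: 120 μL brought to 900 μL → factor 900/120 = 7.5
Step 4: 100 μL + 900 μL = 1000 μL total → factor 1000/100 = 10
Step 5: 1 mL brought to 5 mL → factor 5/1 = 5
Step 6: 160 μL + 800 μL = 960 μL total → factor 960/160 = 6
Product of known-step factors = 33750
Overall factor = 1.00 M / (4.94 × 10^3 nM) = 2.0243 × 10^5
x = 2.0243 × 10^5 / 33750 = 6.00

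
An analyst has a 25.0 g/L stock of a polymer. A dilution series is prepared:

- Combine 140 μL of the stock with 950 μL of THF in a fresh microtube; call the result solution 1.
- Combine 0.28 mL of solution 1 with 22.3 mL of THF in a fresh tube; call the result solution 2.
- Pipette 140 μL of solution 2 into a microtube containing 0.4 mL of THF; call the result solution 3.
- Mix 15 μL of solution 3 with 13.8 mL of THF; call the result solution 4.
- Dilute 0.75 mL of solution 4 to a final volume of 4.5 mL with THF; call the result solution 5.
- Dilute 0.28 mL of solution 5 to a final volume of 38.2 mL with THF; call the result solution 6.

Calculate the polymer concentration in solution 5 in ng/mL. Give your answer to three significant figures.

Step 1: 140 μL + 950 μL = 1090 μL total → factor 1090/140 = 7.7857
Step 2: 0.28 mL + 22.3 mL = 22.58 mL total → factor 22.58/0.28 = 80.643
Step 3: 140 μL + 0.4 mL = 540 μL total → factor 540/140 = 3.8571
Step 4: 15 μL + 13.8 mL = 13815 μL total → factor 13815/15 = 921
Step 5: 0.75 mL brought to 4.5 mL → factor 4.5/0.75 = 6
Dilution factor through solution 5 = 7.7857 × 80.643 × 3.8571 × 921 × 6 = 1.3383 × 10^7
[solution 5] = 25.0 g/L / 1.3383 × 10^7 = 1.868 × 10^-6 g/L = 1.87 ng/mL

1.87 ng/mL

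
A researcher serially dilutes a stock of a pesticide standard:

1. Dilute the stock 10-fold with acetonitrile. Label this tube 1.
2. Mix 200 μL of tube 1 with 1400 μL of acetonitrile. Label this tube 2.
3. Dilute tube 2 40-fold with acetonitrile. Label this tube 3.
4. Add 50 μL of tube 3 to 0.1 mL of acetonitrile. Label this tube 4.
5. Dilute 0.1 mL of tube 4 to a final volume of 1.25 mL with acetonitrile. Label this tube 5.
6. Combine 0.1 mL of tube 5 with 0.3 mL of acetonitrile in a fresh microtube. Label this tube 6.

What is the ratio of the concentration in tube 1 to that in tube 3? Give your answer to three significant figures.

320

Step 1: 10-fold → factor 10
Step 2: 200 μL + 1400 μL = 1600 μL total → factor 1600/200 = 8
Step 3: 40-fold → factor 40
Dilution factor to tube 1 = 10; to tube 3 = 3200
[tube 1]/[tube 3] = (factor to tube 3)/(factor to tube 1) = 3200/10 = 320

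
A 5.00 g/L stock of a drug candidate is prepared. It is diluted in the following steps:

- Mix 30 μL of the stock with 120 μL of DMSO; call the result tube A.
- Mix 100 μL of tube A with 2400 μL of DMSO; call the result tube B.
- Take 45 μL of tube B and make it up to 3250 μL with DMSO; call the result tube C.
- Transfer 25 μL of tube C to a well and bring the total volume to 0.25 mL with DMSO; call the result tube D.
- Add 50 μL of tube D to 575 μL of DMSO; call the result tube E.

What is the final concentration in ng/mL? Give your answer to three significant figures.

Step 1: 30 μL + 120 μL = 150 μL total → factor 150/30 = 5
Step 2: 100 μL + 2400 μL = 2500 μL total → factor 2500/100 = 25
Step 3: 45 μL brought to 3250 μL → factor 3250/45 = 72.222
Step 4: 25 μL brought to 0.25 mL → factor 250/25 = 10
Step 5: 50 μL + 575 μL = 625 μL total → factor 625/50 = 12.5
Overall dilution factor = 5 × 25 × 72.222 × 10 × 12.5 = 1.1285 × 10^6
Final = 5.00 g/L / 1.1285 × 10^6 = 4.431 × 10^-6 g/L = 4.43 ng/mL

4.43 ng/mL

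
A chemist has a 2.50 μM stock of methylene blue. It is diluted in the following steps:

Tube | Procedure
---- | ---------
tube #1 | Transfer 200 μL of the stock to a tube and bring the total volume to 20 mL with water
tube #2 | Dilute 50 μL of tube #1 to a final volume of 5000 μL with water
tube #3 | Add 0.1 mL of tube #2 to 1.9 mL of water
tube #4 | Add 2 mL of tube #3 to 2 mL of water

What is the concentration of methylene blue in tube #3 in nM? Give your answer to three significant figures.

0.0125 nM

Step 1: 200 μL brought to 20 mL → factor 20000/200 = 100
Step 2: 50 μL brought to 5000 μL → factor 5000/50 = 100
Step 3: 0.1 mL + 1.9 mL = 2 mL total → factor 2/0.1 = 20
Dilution factor through tube #3 = 100 × 100 × 20 = 2 × 10^5
[tube #3] = 2.50 μM / 2 × 10^5 = 1.250 × 10^-5 μM = 0.0125 nM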